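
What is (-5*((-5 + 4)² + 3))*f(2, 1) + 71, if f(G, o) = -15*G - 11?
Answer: 891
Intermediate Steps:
f(G, o) = -11 - 15*G
(-5*((-5 + 4)² + 3))*f(2, 1) + 71 = (-5*((-5 + 4)² + 3))*(-11 - 15*2) + 71 = (-5*((-1)² + 3))*(-11 - 30) + 71 = -5*(1 + 3)*(-41) + 71 = -5*4*(-41) + 71 = -20*(-41) + 71 = 820 + 71 = 891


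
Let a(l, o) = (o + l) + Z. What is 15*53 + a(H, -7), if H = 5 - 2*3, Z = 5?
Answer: 792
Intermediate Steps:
H = -1 (H = 5 - 6 = -1)
a(l, o) = 5 + l + o (a(l, o) = (o + l) + 5 = (l + o) + 5 = 5 + l + o)
15*53 + a(H, -7) = 15*53 + (5 - 1 - 7) = 795 - 3 = 792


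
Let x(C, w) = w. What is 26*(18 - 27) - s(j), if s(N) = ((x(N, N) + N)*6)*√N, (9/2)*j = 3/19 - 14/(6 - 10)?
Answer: -234 - 556*√2641/3249 ≈ -242.79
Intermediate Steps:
j = 139/171 (j = 2*(3/19 - 14/(6 - 10))/9 = 2*(3*(1/19) - 14/(-4))/9 = 2*(3/19 - 14*(-¼))/9 = 2*(3/19 + 7/2)/9 = (2/9)*(139/38) = 139/171 ≈ 0.81287)
s(N) = 12*N^(3/2) (s(N) = ((N + N)*6)*√N = ((2*N)*6)*√N = (12*N)*√N = 12*N^(3/2))
26*(18 - 27) - s(j) = 26*(18 - 27) - 12*(139/171)^(3/2) = 26*(-9) - 12*139*√2641/9747 = -234 - 556*√2641/3249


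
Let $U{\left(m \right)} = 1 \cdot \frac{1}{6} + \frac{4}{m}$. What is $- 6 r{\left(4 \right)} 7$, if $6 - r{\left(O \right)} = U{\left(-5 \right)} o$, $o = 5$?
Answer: $-385$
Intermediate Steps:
$U{\left(m \right)} = \frac{1}{6} + \frac{4}{m}$ ($U{\left(m \right)} = 1 \cdot \frac{1}{6} + \frac{4}{m} = \frac{1}{6} + \frac{4}{m}$)
$r{\left(O \right)} = \frac{55}{6}$ ($r{\left(O \right)} = 6 - \frac{24 - 5}{6 \left(-5\right)} 5 = 6 - \frac{1}{6} \left(- \frac{1}{5}\right) 19 \cdot 5 = 6 - \left(- \frac{19}{30}\right) 5 = 6 - - \frac{19}{6} = 6 + \frac{19}{6} = \frac{55}{6}$)
$- 6 r{\left(4 \right)} 7 = \left(-6\right) \frac{55}{6} \cdot 7 = \left(-55\right) 7 = -385$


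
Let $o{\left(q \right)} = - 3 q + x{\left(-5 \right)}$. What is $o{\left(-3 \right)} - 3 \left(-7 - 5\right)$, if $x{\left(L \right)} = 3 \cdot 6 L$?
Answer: $-45$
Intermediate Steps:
$x{\left(L \right)} = 18 L$
$o{\left(q \right)} = -90 - 3 q$ ($o{\left(q \right)} = - 3 q + 18 \left(-5\right) = - 3 q - 90 = -90 - 3 q$)
$o{\left(-3 \right)} - 3 \left(-7 - 5\right) = \left(-90 - -9\right) - 3 \left(-7 - 5\right) = \left(-90 + 9\right) - -36 = -81 + 36 = -45$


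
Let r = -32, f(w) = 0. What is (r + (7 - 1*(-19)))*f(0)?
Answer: 0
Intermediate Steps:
(r + (7 - 1*(-19)))*f(0) = (-32 + (7 - 1*(-19)))*0 = (-32 + (7 + 19))*0 = (-32 + 26)*0 = -6*0 = 0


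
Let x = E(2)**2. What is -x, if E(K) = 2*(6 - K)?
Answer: -64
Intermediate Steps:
E(K) = 12 - 2*K
x = 64 (x = (12 - 2*2)**2 = (12 - 4)**2 = 8**2 = 64)
-x = -1*64 = -64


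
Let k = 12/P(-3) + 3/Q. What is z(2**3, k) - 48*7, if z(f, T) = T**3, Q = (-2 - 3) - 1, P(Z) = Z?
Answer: -3417/8 ≈ -427.13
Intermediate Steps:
Q = -6 (Q = -5 - 1 = -6)
k = -9/2 (k = 12/(-3) + 3/(-6) = 12*(-1/3) + 3*(-1/6) = -4 - 1/2 = -9/2 ≈ -4.5000)
z(2**3, k) - 48*7 = (-9/2)**3 - 48*7 = -729/8 - 336 = -3417/8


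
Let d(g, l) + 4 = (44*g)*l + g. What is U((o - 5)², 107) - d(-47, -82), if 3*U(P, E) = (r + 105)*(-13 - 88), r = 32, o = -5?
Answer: -522412/3 ≈ -1.7414e+5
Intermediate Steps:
U(P, E) = -13837/3 (U(P, E) = ((32 + 105)*(-13 - 88))/3 = (137*(-101))/3 = (⅓)*(-13837) = -13837/3)
d(g, l) = -4 + g + 44*g*l (d(g, l) = -4 + ((44*g)*l + g) = -4 + (44*g*l + g) = -4 + (g + 44*g*l) = -4 + g + 44*g*l)
U((o - 5)², 107) - d(-47, -82) = -13837/3 - (-4 - 47 + 44*(-47)*(-82)) = -13837/3 - (-4 - 47 + 169576) = -13837/3 - 1*169525 = -13837/3 - 169525 = -522412/3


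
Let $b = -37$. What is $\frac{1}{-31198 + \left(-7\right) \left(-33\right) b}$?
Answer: $- \frac{1}{39745} \approx -2.516 \cdot 10^{-5}$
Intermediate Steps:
$\frac{1}{-31198 + \left(-7\right) \left(-33\right) b} = \frac{1}{-31198 + \left(-7\right) \left(-33\right) \left(-37\right)} = \frac{1}{-31198 + 231 \left(-37\right)} = \frac{1}{-31198 - 8547} = \frac{1}{-39745} = - \frac{1}{39745}$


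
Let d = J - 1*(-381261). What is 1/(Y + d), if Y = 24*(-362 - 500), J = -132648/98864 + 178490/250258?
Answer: 1546344182/557568988862047 ≈ 2.7734e-6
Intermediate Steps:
J = -971874239/1546344182 (J = -132648*1/98864 + 178490*(1/250258) = -16581/12358 + 89245/125129 = -971874239/1546344182 ≈ -0.62850)
d = 589559757299263/1546344182 (d = -971874239/1546344182 - 1*(-381261) = -971874239/1546344182 + 381261 = 589559757299263/1546344182 ≈ 3.8126e+5)
Y = -20688 (Y = 24*(-862) = -20688)
1/(Y + d) = 1/(-20688 + 589559757299263/1546344182) = 1/(557568988862047/1546344182) = 1546344182/557568988862047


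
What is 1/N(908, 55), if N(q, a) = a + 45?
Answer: 1/100 ≈ 0.010000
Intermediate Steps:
N(q, a) = 45 + a
1/N(908, 55) = 1/(45 + 55) = 1/100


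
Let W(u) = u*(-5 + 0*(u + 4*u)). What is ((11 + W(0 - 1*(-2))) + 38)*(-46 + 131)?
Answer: 3315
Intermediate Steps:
W(u) = -5*u (W(u) = u*(-5 + 0*(5*u)) = u*(-5 + 0) = u*(-5) = -5*u)
((11 + W(0 - 1*(-2))) + 38)*(-46 + 131) = ((11 - 5*(0 - 1*(-2))) + 38)*(-46 + 131) = ((11 - 5*(0 + 2)) + 38)*85 = ((11 - 5*2) + 38)*85 = ((11 - 10) + 38)*85 = (1 + 38)*85 = 39*85 = 3315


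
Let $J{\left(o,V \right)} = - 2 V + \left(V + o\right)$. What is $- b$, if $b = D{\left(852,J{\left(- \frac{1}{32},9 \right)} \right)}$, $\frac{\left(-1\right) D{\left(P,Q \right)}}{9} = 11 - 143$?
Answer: $-1188$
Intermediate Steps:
$J{\left(o,V \right)} = o - V$
$D{\left(P,Q \right)} = 1188$ ($D{\left(P,Q \right)} = - 9 \left(11 - 143\right) = \left(-9\right) \left(-132\right) = 1188$)
$b = 1188$
$- b = \left(-1\right) 1188 = -1188$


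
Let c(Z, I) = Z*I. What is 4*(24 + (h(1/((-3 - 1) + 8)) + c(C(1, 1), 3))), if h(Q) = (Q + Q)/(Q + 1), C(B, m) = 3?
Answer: 668/5 ≈ 133.60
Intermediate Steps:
h(Q) = 2*Q/(1 + Q) (h(Q) = (2*Q)/(1 + Q) = 2*Q/(1 + Q))
c(Z, I) = I*Z
4*(24 + (h(1/((-3 - 1) + 8)) + c(C(1, 1), 3))) = 4*(24 + (2/(((-3 - 1) + 8)*(1 + 1/((-3 - 1) + 8))) + 3*3)) = 4*(24 + (2/((-4 + 8)*(1 + 1/(-4 + 8))) + 9)) = 4*(24 + (2/(4*(1 + 1/4)) + 9)) = 4*(24 + (2*(¼)/(1 + ¼) + 9)) = 4*(24 + (2*(¼)/(5/4) + 9)) = 4*(24 + (2*(¼)*(⅘) + 9)) = 4*(24 + (⅖ + 9)) = 4*(24 + 47/5) = 4*(167/5) = 668/5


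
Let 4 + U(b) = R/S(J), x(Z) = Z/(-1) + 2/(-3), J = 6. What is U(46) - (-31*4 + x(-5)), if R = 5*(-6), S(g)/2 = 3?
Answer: 332/3 ≈ 110.67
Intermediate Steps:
S(g) = 6 (S(g) = 2*3 = 6)
R = -30
x(Z) = -⅔ - Z (x(Z) = Z*(-1) + 2*(-⅓) = -Z - ⅔ = -⅔ - Z)
U(b) = -9 (U(b) = -4 - 30/6 = -4 - 30*⅙ = -4 - 5 = -9)
U(46) - (-31*4 + x(-5)) = -9 - (-31*4 + (-⅔ - 1*(-5))) = -9 - (-124 + (-⅔ + 5)) = -9 - (-124 + 13/3) = -9 - 1*(-359/3) = -9 + 359/3 = 332/3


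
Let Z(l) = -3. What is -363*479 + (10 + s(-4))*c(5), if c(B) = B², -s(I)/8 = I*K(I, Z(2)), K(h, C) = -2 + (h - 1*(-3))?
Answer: -176027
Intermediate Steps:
K(h, C) = 1 + h (K(h, C) = -2 + (h + 3) = -2 + (3 + h) = 1 + h)
s(I) = -8*I*(1 + I)
-363*479 + (10 + s(-4))*c(5) = -363*479 + (10 - 8*(-4)*(1 - 4))*5² = -173877 + (10 - 8*(-4)*(-3))*25 = -173877 + (10 - 96)*25 = -173877 - 86*25 = -173877 - 2150 = -176027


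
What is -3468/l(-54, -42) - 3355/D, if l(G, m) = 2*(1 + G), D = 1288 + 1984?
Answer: 5495833/173416 ≈ 31.692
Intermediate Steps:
D = 3272
l(G, m) = 2 + 2*G
-3468/l(-54, -42) - 3355/D = -3468/(2 + 2*(-54)) - 3355/3272 = -3468/(2 - 108) - 3355*1/3272 = -3468/(-106) - 3355/3272 = -3468*(-1/106) - 3355/3272 = 1734/53 - 3355/3272 = 5495833/173416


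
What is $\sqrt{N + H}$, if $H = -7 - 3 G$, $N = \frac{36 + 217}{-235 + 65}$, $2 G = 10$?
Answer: $\frac{11 i \sqrt{5610}}{170} \approx 4.8465 i$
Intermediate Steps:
$G = 5$ ($G = \frac{1}{2} \cdot 10 = 5$)
$N = - \frac{253}{170}$ ($N = \frac{253}{-170} = 253 \left(- \frac{1}{170}\right) = - \frac{253}{170} \approx -1.4882$)
$H = -22$ ($H = -7 - 15 = -22$)
$\sqrt{N + H} = \sqrt{- \frac{253}{170} - 22} = \sqrt{- \frac{3993}{170}} = \frac{11 i \sqrt{5610}}{170}$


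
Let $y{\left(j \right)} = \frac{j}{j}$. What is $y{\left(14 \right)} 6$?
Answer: $6$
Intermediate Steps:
$y{\left(j \right)} = 1$
$y{\left(14 \right)} 6 = 1 \cdot 6 = 6$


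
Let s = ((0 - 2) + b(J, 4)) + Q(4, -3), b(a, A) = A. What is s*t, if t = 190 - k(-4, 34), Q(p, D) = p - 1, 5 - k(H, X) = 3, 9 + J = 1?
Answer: 940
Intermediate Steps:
J = -8 (J = -9 + 1 = -8)
k(H, X) = 2 (k(H, X) = 5 - 1*3 = 5 - 3 = 2)
Q(p, D) = -1 + p
s = 5 (s = ((0 - 2) + 4) + (-1 + 4) = (-2 + 4) + 3 = 2 + 3 = 5)
t = 188 (t = 190 - 1*2 = 190 - 2 = 188)
s*t = 5*188 = 940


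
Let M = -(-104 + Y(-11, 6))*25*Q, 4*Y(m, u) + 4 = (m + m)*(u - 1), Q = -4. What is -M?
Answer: 13250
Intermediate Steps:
Y(m, u) = -1 + m*(-1 + u)/2 (Y(m, u) = -1 + ((m + m)*(u - 1))/4 = -1 + ((2*m)*(-1 + u))/4 = -1 + (2*m*(-1 + u))/4 = -1 + m*(-1 + u)/2)
M = -13250 (M = -(-104 + (-1 - 1/2*(-11) + (1/2)*(-11)*6))*25*(-4) = -(-104 + (-1 + 11/2 - 33))*(-100) = -(-104 - 57/2)*(-100) = -(-265)*(-100)/2 = -1*13250 = -13250)
-M = -1*(-13250) = 13250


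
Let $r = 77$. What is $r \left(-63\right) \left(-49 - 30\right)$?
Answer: $383229$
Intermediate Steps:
$r \left(-63\right) \left(-49 - 30\right) = 77 \left(-63\right) \left(-49 - 30\right) = \left(-4851\right) \left(-79\right) = 383229$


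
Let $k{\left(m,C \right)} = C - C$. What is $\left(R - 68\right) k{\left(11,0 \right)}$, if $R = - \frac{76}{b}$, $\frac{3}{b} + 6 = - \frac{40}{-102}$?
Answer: $0$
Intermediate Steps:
$b = - \frac{153}{286}$ ($b = \frac{3}{-6 - \frac{40}{-102}} = \frac{3}{-6 - - \frac{20}{51}} = \frac{3}{-6 + \frac{20}{51}} = \frac{3}{- \frac{286}{51}} = 3 \left(- \frac{51}{286}\right) = - \frac{153}{286} \approx -0.53496$)
$k{\left(m,C \right)} = 0$
$R = \frac{21736}{153}$ ($R = - \frac{76}{- \frac{153}{286}} = \left(-76\right) \left(- \frac{286}{153}\right) = \frac{21736}{153} \approx 142.07$)
$\left(R - 68\right) k{\left(11,0 \right)} = \left(\frac{21736}{153} - 68\right) 0 = \frac{11332}{153} \cdot 0 = 0$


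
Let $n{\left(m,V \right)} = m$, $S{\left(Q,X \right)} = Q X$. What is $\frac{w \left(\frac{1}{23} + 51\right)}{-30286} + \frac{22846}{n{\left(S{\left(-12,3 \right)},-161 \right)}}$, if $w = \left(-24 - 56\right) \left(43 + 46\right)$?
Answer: $- \frac{3903275327}{6269202} \approx -622.61$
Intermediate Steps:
$w = -7120$ ($w = \left(-80\right) 89 = -7120$)
$\frac{w \left(\frac{1}{23} + 51\right)}{-30286} + \frac{22846}{n{\left(S{\left(-12,3 \right)},-161 \right)}} = \frac{\left(-7120\right) \left(\frac{1}{23} + 51\right)}{-30286} + \frac{22846}{\left(-12\right) 3} = - 7120 \left(\frac{1}{23} + 51\right) \left(- \frac{1}{30286}\right) + \frac{22846}{-36} = \left(-7120\right) \frac{1174}{23} \left(- \frac{1}{30286}\right) + 22846 \left(- \frac{1}{36}\right) = \left(- \frac{8358880}{23}\right) \left(- \frac{1}{30286}\right) - \frac{11423}{18} = \frac{4179440}{348289} - \frac{11423}{18} = - \frac{3903275327}{6269202}$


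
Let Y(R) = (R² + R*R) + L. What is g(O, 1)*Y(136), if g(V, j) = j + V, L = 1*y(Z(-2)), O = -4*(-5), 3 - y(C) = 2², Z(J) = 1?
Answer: 776811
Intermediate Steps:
y(C) = -1 (y(C) = 3 - 1*2² = 3 - 1*4 = 3 - 4 = -1)
O = 20
L = -1 (L = 1*(-1) = -1)
g(V, j) = V + j
Y(R) = -1 + 2*R² (Y(R) = (R² + R*R) - 1 = (R² + R²) - 1 = 2*R² - 1 = -1 + 2*R²)
g(O, 1)*Y(136) = (20 + 1)*(-1 + 2*136²) = 21*(-1 + 2*18496) = 21*(-1 + 36992) = 21*36991 = 776811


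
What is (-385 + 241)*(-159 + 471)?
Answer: -44928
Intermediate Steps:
(-385 + 241)*(-159 + 471) = -144*312 = -44928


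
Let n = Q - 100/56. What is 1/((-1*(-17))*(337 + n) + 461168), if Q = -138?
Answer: 14/6503289 ≈ 2.1528e-6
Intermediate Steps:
n = -1957/14 (n = -138 - 100/56 = -138 - 1*25/14 = -138 - 25/14 = -1957/14 ≈ -139.79)
1/((-1*(-17))*(337 + n) + 461168) = 1/((-1*(-17))*(337 - 1957/14) + 461168) = 1/(17*(2761/14) + 461168) = 1/(46937/14 + 461168) = 1/(6503289/14) = 14/6503289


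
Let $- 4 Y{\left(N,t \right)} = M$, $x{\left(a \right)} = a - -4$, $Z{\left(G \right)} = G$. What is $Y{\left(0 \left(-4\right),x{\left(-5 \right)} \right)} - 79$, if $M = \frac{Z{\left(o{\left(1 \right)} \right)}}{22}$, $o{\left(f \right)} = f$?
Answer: $- \frac{6953}{88} \approx -79.011$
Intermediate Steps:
$x{\left(a \right)} = 4 + a$ ($x{\left(a \right)} = a + 4 = 4 + a$)
$M = \frac{1}{22}$ ($M = 1 \cdot \frac{1}{22} = \frac{1}{22} \approx 0.045455$)
$Y{\left(N,t \right)} = - \frac{1}{88}$ ($Y{\left(N,t \right)} = \left(- \frac{1}{4}\right) \frac{1}{22} = - \frac{1}{88}$)
$Y{\left(0 \left(-4\right),x{\left(-5 \right)} \right)} - 79 = - \frac{1}{88} - 79 = - \frac{6953}{88}$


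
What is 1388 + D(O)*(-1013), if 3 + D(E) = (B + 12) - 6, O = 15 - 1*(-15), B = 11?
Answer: -12794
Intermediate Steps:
O = 30 (O = 15 + 15 = 30)
D(E) = 14 (D(E) = -3 + ((11 + 12) - 6) = -3 + (23 - 6) = -3 + 17 = 14)
1388 + D(O)*(-1013) = 1388 + 14*(-1013) = 1388 - 14182 = -12794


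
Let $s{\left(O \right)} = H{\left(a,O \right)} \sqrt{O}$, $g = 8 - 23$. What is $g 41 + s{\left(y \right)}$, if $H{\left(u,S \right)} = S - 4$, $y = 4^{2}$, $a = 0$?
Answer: $-567$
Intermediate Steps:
$y = 16$
$H{\left(u,S \right)} = -4 + S$
$g = -15$
$s{\left(O \right)} = \sqrt{O} \left(-4 + O\right)$ ($s{\left(O \right)} = \left(-4 + O\right) \sqrt{O} = \sqrt{O} \left(-4 + O\right)$)
$g 41 + s{\left(y \right)} = \left(-15\right) 41 + \sqrt{16} \left(-4 + 16\right) = -615 + 4 \cdot 12 = -615 + 48 = -567$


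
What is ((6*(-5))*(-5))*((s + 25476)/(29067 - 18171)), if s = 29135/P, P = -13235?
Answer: 1685728625/4806952 ≈ 350.69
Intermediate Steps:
s = -5827/2647 (s = 29135/(-13235) = 29135*(-1/13235) = -5827/2647 ≈ -2.2014)
((6*(-5))*(-5))*((s + 25476)/(29067 - 18171)) = ((6*(-5))*(-5))*((-5827/2647 + 25476)/(29067 - 18171)) = (-30*(-5))*((67429145/2647)/10896) = 150*((67429145/2647)*(1/10896)) = 150*(67429145/28841712) = 1685728625/4806952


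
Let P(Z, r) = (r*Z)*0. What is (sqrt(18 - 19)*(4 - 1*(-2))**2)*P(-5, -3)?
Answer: 0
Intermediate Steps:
P(Z, r) = 0 (P(Z, r) = (Z*r)*0 = 0)
(sqrt(18 - 19)*(4 - 1*(-2))**2)*P(-5, -3) = (sqrt(18 - 19)*(4 - 1*(-2))**2)*0 = (sqrt(-1)*(4 + 2)**2)*0 = (I*6**2)*0 = (I*36)*0 = (36*I)*0 = 0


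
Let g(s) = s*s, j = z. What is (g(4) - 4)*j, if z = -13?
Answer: -156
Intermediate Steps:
j = -13
g(s) = s²
(g(4) - 4)*j = (4² - 4)*(-13) = (16 - 4)*(-13) = 12*(-13) = -156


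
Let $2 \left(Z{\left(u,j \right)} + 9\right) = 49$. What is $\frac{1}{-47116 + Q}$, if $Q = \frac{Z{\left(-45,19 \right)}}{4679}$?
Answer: $- \frac{9358}{440911497} \approx -2.1224 \cdot 10^{-5}$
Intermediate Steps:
$Z{\left(u,j \right)} = \frac{31}{2}$ ($Z{\left(u,j \right)} = -9 + \frac{1}{2} \cdot 49 = -9 + \frac{49}{2} = \frac{31}{2}$)
$Q = \frac{31}{9358}$ ($Q = \frac{31}{2 \cdot 4679} = \frac{31}{2} \cdot \frac{1}{4679} = \frac{31}{9358} \approx 0.0033127$)
$\frac{1}{-47116 + Q} = \frac{1}{-47116 + \frac{31}{9358}} = \frac{1}{- \frac{440911497}{9358}} = - \frac{9358}{440911497}$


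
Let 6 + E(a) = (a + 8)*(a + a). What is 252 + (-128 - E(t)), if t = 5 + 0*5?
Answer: 0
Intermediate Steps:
t = 5 (t = 5 + 0 = 5)
E(a) = -6 + 2*a*(8 + a) (E(a) = -6 + (a + 8)*(a + a) = -6 + (8 + a)*(2*a) = -6 + 2*a*(8 + a))
252 + (-128 - E(t)) = 252 + (-128 - (-6 + 2*5² + 16*5)) = 252 + (-128 - (-6 + 2*25 + 80)) = 252 + (-128 - (-6 + 50 + 80)) = 252 + (-128 - 1*124) = 252 + (-128 - 124) = 252 - 252 = 0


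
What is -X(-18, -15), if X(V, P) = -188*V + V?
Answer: -3366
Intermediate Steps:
X(V, P) = -187*V
-X(-18, -15) = -(-187)*(-18) = -1*3366 = -3366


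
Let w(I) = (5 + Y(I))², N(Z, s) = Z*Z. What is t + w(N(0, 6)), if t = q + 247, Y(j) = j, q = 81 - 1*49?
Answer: 304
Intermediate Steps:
q = 32 (q = 81 - 49 = 32)
N(Z, s) = Z²
w(I) = (5 + I)²
t = 279 (t = 32 + 247 = 279)
t + w(N(0, 6)) = 279 + (5 + 0²)² = 279 + (5 + 0)² = 279 + 5² = 279 + 25 = 304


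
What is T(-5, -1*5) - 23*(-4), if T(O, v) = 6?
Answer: 98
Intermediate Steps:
T(-5, -1*5) - 23*(-4) = 6 - 23*(-4) = 6 + 92 = 98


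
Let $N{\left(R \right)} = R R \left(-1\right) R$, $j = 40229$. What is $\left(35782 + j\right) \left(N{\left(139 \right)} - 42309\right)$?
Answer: $-207352535208$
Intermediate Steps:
$N{\left(R \right)} = - R^{3}$ ($N{\left(R \right)} = R^{2} \left(-1\right) R = - R^{2} R = - R^{3}$)
$\left(35782 + j\right) \left(N{\left(139 \right)} - 42309\right) = \left(35782 + 40229\right) \left(- 139^{3} - 42309\right) = 76011 \left(\left(-1\right) 2685619 - 42309\right) = 76011 \left(-2685619 - 42309\right) = 76011 \left(-2727928\right) = -207352535208$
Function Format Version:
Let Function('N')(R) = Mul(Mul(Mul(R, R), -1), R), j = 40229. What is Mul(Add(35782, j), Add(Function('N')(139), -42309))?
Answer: -207352535208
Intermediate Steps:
Function('N')(R) = Mul(-1, Pow(R, 3)) (Function('N')(R) = Mul(Mul(Pow(R, 2), -1), R) = Mul(Mul(-1, Pow(R, 2)), R) = Mul(-1, Pow(R, 3)))
Mul(Add(35782, j), Add(Function('N')(139), -42309)) = Mul(Add(35782, 40229), Add(Mul(-1, Pow(139, 3)), -42309)) = Mul(76011, Add(Mul(-1, 2685619), -42309)) = Mul(76011, Add(-2685619, -42309)) = Mul(76011, -2727928) = -207352535208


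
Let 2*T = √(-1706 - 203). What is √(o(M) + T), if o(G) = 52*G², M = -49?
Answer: √(499408 + 2*I*√1909)/2 ≈ 353.34 + 0.030913*I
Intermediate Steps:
T = I*√1909/2 (T = √(-1706 - 203)/2 = √(-1909)/2 = (I*√1909)/2 = I*√1909/2 ≈ 21.846*I)
√(o(M) + T) = √(52*(-49)² + I*√1909/2) = √(52*2401 + I*√1909/2) = √(124852 + I*√1909/2)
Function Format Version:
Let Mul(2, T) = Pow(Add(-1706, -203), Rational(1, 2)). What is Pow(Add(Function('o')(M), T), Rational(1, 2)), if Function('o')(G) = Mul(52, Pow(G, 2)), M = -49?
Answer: Mul(Rational(1, 2), Pow(Add(499408, Mul(2, I, Pow(1909, Rational(1, 2)))), Rational(1, 2))) ≈ Add(353.34, Mul(0.030913, I))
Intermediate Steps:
T = Mul(Rational(1, 2), I, Pow(1909, Rational(1, 2))) (T = Mul(Rational(1, 2), Pow(Add(-1706, -203), Rational(1, 2))) = Mul(Rational(1, 2), Pow(-1909, Rational(1, 2))) = Mul(Rational(1, 2), Mul(I, Pow(1909, Rational(1, 2)))) = Mul(Rational(1, 2), I, Pow(1909, Rational(1, 2))) ≈ Mul(21.846, I))
Pow(Add(Function('o')(M), T), Rational(1, 2)) = Pow(Add(Mul(52, Pow(-49, 2)), Mul(Rational(1, 2), I, Pow(1909, Rational(1, 2)))), Rational(1, 2)) = Pow(Add(Mul(52, 2401), Mul(Rational(1, 2), I, Pow(1909, Rational(1, 2)))), Rational(1, 2)) = Pow(Add(124852, Mul(Rational(1, 2), I, Pow(1909, Rational(1, 2)))), Rational(1, 2))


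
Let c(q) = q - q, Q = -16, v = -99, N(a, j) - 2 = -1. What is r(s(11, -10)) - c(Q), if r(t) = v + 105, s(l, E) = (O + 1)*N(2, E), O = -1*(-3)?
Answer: 6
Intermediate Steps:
N(a, j) = 1 (N(a, j) = 2 - 1 = 1)
O = 3
s(l, E) = 4 (s(l, E) = (3 + 1)*1 = 4*1 = 4)
c(q) = 0
r(t) = 6 (r(t) = -99 + 105 = 6)
r(s(11, -10)) - c(Q) = 6 - 1*0 = 6 + 0 = 6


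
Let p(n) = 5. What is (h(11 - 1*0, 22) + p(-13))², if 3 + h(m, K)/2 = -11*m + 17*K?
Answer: 255025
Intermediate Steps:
h(m, K) = -6 - 22*m + 34*K (h(m, K) = -6 + 2*(-11*m + 17*K) = -6 + (-22*m + 34*K) = -6 - 22*m + 34*K)
(h(11 - 1*0, 22) + p(-13))² = ((-6 - 22*(11 - 1*0) + 34*22) + 5)² = ((-6 - 22*(11 + 0) + 748) + 5)² = ((-6 - 22*11 + 748) + 5)² = ((-6 - 242 + 748) + 5)² = (500 + 5)² = 505² = 255025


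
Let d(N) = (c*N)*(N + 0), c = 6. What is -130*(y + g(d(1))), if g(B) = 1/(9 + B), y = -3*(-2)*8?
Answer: -18746/3 ≈ -6248.7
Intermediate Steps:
y = 48 (y = 6*8 = 48)
d(N) = 6*N² (d(N) = (6*N)*(N + 0) = (6*N)*N = 6*N²)
-130*(y + g(d(1))) = -130*(48 + 1/(9 + 6*1²)) = -130*(48 + 1/(9 + 6*1)) = -130*(48 + 1/(9 + 6)) = -130*(48 + 1/15) = -130*721/15 = -18746/3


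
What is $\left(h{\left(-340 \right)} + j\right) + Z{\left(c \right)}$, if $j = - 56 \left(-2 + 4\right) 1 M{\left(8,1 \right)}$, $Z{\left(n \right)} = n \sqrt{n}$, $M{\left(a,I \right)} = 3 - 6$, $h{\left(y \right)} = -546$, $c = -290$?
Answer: $-210 - 290 i \sqrt{290} \approx -210.0 - 4938.5 i$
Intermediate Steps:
$M{\left(a,I \right)} = -3$ ($M{\left(a,I \right)} = 3 - 6 = -3$)
$Z{\left(n \right)} = n^{\frac{3}{2}}$
$j = 336$ ($j = - 56 \left(-2 + 4\right) 1 \left(-3\right) = - 56 \cdot 2 \cdot 1 \left(-3\right) = \left(-56\right) 2 \left(-3\right) = \left(-112\right) \left(-3\right) = 336$)
$\left(h{\left(-340 \right)} + j\right) + Z{\left(c \right)} = \left(-546 + 336\right) + \left(-290\right)^{\frac{3}{2}} = -210 - 290 i \sqrt{290}$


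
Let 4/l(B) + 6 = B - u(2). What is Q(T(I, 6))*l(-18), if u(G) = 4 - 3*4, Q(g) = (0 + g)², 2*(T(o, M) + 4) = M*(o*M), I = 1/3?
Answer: -1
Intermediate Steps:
I = ⅓ ≈ 0.33333
T(o, M) = -4 + o*M²/2 (T(o, M) = -4 + (M*(o*M))/2 = -4 + (M*(M*o))/2 = -4 + (o*M²)/2 = -4 + o*M²/2)
Q(g) = g²
u(G) = -8 (u(G) = 4 - 12 = -8)
l(B) = 4/(2 + B) (l(B) = 4/(-6 + (B - 1*(-8))) = 4/(-6 + (B + 8)) = 4/(-6 + (8 + B)) = 4/(2 + B))
Q(T(I, 6))*l(-18) = (-4 + (½)*(⅓)*6²)²*(4/(2 - 18)) = (-4 + (½)*(⅓)*36)²*(4/(-16)) = (-4 + 6)²*(4*(-1/16)) = 2²*(-¼) = 4*(-¼) = -1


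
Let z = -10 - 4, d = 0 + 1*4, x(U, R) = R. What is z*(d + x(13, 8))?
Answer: -168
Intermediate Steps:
d = 4 (d = 0 + 4 = 4)
z = -14
z*(d + x(13, 8)) = -14*(4 + 8) = -14*12 = -168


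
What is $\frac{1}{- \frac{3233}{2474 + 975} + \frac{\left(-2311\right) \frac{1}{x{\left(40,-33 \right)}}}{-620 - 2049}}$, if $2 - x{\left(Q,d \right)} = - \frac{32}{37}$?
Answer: $- \frac{975770386}{619747319} \approx -1.5745$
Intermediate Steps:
$x{\left(Q,d \right)} = \frac{106}{37}$ ($x{\left(Q,d \right)} = 2 - - \frac{32}{37} = 2 + \frac{32}{37} = \frac{106}{37}$)
$\frac{1}{- \frac{3233}{2474 + 975} + \frac{\left(-2311\right) \frac{1}{x{\left(40,-33 \right)}}}{-620 - 2049}} = \frac{1}{- \frac{3233}{2474 + 975} + \frac{\left(-2311\right) \frac{1}{\frac{106}{37}}}{-620 - 2049}} = \frac{1}{- \frac{3233}{3449} + \frac{\left(-2311\right) \frac{37}{106}}{-620 - 2049}} = \frac{1}{\left(-3233\right) \frac{1}{3449} - \frac{85507}{106 \left(-2669\right)}} = \frac{1}{- \frac{3233}{3449} - - \frac{85507}{282914}} = \frac{1}{- \frac{3233}{3449} + \frac{85507}{282914}} = \frac{1}{- \frac{619747319}{975770386}} = - \frac{975770386}{619747319}$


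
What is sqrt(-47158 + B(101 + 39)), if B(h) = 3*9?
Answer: I*sqrt(47131) ≈ 217.1*I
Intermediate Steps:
B(h) = 27
sqrt(-47158 + B(101 + 39)) = sqrt(-47158 + 27) = sqrt(-47131) = I*sqrt(47131)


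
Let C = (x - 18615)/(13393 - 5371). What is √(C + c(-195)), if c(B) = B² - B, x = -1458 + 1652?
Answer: 11*√20325654258/8022 ≈ 195.49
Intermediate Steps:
x = 194
C = -18421/8022 (C = (194 - 18615)/(13393 - 5371) = -18421/8022 ≈ -2.2963)
√(C + c(-195)) = √(-18421/8022 - 195*(-1 - 195)) = √(-18421/8022 - 195*(-196)) = √(-18421/8022 + 38220) = √(306582419/8022) = 11*√20325654258/8022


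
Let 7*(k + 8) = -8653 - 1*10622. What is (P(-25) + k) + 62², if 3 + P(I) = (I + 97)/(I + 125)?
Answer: 189026/175 ≈ 1080.1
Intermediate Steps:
P(I) = -3 + (97 + I)/(125 + I) (P(I) = -3 + (I + 97)/(I + 125) = -3 + (97 + I)/(125 + I))
k = -19331/7 (k = -8 + (-8653 - 1*10622)/7 = -8 + (-8653 - 10622)/7 = -8 + (⅐)*(-19275) = -8 - 19275/7 = -19331/7 ≈ -2761.6)
(P(-25) + k) + 62² = (2*(-139 - 1*(-25))/(125 - 25) - 19331/7) + 62² = (2*(-139 + 25)/100 - 19331/7) + 3844 = (2*(1/100)*(-114) - 19331/7) + 3844 = (-57/25 - 19331/7) + 3844 = -483674/175 + 3844 = 189026/175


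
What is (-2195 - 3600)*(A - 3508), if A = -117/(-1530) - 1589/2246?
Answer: 388168076307/19091 ≈ 2.0333e+7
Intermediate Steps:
A = -60233/95455 (A = -117*(-1/1530) - 1589*1/2246 = 13/170 - 1589/2246 = -60233/95455 ≈ -0.63101)
(-2195 - 3600)*(A - 3508) = (-2195 - 3600)*(-60233/95455 - 3508) = -5795*(-334916373/95455) = 388168076307/19091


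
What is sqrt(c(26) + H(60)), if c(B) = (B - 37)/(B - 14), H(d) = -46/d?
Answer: I*sqrt(1515)/30 ≈ 1.2974*I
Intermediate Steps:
c(B) = (-37 + B)/(-14 + B)
sqrt(c(26) + H(60)) = sqrt((-37 + 26)/(-14 + 26) - 46/60) = sqrt(-11/12 - 46*1/60) = sqrt((1/12)*(-11) - 23/30) = sqrt(-11/12 - 23/30) = sqrt(-101/60) = I*sqrt(1515)/30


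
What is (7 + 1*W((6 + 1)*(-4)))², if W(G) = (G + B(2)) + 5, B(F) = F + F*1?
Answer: 144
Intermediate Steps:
B(F) = 2*F (B(F) = F + F = 2*F)
W(G) = 9 + G (W(G) = (G + 2*2) + 5 = (G + 4) + 5 = (4 + G) + 5 = 9 + G)
(7 + 1*W((6 + 1)*(-4)))² = (7 + 1*(9 + (6 + 1)*(-4)))² = (7 + 1*(9 + 7*(-4)))² = (7 + 1*(9 - 28))² = (7 + 1*(-19))² = (7 - 19)² = (-12)² = 144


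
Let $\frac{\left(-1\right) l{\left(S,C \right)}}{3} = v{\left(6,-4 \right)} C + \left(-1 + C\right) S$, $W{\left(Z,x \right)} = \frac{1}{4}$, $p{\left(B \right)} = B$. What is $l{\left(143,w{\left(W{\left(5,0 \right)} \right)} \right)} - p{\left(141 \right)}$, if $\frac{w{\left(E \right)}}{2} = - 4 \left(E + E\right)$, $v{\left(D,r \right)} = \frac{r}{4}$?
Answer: $1992$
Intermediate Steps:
$v{\left(D,r \right)} = \frac{r}{4}$ ($v{\left(D,r \right)} = r \frac{1}{4} = \frac{r}{4}$)
$W{\left(Z,x \right)} = \frac{1}{4}$
$w{\left(E \right)} = - 16 E$ ($w{\left(E \right)} = 2 \left(- 4 \left(E + E\right)\right) = 2 \left(- 4 \cdot 2 E\right) = 2 \left(- 8 E\right) = - 16 E$)
$l{\left(S,C \right)} = 3 C - 3 S \left(-1 + C\right)$ ($l{\left(S,C \right)} = - 3 \left(\frac{1}{4} \left(-4\right) C + \left(-1 + C\right) S\right) = - 3 \left(- C + S \left(-1 + C\right)\right) = 3 C - 3 S \left(-1 + C\right)$)
$l{\left(143,w{\left(W{\left(5,0 \right)} \right)} \right)} - p{\left(141 \right)} = \left(3 \left(\left(-16\right) \frac{1}{4}\right) + 3 \cdot 143 - 3 \left(\left(-16\right) \frac{1}{4}\right) 143\right) - 141 = \left(3 \left(-4\right) + 429 - \left(-12\right) 143\right) - 141 = \left(-12 + 429 + 1716\right) - 141 = 2133 - 141 = 1992$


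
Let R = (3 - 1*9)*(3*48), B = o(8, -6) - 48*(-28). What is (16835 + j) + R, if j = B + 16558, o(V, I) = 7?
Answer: 33880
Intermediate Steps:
B = 1351 (B = 7 - 48*(-28) = 7 + 1344 = 1351)
j = 17909 (j = 1351 + 16558 = 17909)
R = -864 (R = (3 - 9)*144 = -6*144 = -864)
(16835 + j) + R = (16835 + 17909) - 864 = 34744 - 864 = 33880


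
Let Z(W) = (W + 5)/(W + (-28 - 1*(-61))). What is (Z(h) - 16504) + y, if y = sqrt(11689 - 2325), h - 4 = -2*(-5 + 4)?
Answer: -643645/39 + 2*sqrt(2341) ≈ -16407.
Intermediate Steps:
h = 6 (h = 4 - 2*(-5 + 4) = 4 - 2*(-1) = 4 + 2 = 6)
Z(W) = (5 + W)/(33 + W) (Z(W) = (5 + W)/(W + (-28 + 61)) = (5 + W)/(W + 33) = (5 + W)/(33 + W))
y = 2*sqrt(2341) (y = sqrt(9364) = 2*sqrt(2341) ≈ 96.768)
(Z(h) - 16504) + y = ((5 + 6)/(33 + 6) - 16504) + 2*sqrt(2341) = (11/39 - 16504) + 2*sqrt(2341) = -643645/39 + 2*sqrt(2341)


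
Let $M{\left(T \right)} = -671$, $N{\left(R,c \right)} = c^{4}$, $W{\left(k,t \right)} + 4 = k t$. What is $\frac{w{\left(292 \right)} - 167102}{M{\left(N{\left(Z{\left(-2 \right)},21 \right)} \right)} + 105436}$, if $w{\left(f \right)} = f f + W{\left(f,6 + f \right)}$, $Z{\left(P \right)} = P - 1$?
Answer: $\frac{5174}{104765} \approx 0.049387$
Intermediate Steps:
$Z{\left(P \right)} = -1 + P$ ($Z{\left(P \right)} = P - 1 = -1 + P$)
$W{\left(k,t \right)} = -4 + k t$
$w{\left(f \right)} = -4 + f^{2} + f \left(6 + f\right)$ ($w{\left(f \right)} = f f + \left(-4 + f \left(6 + f\right)\right) = f^{2} + \left(-4 + f \left(6 + f\right)\right) = -4 + f^{2} + f \left(6 + f\right)$)
$\frac{w{\left(292 \right)} - 167102}{M{\left(N{\left(Z{\left(-2 \right)},21 \right)} \right)} + 105436} = \frac{\left(-4 + 292^{2} + 292 \left(6 + 292\right)\right) - 167102}{-671 + 105436} = \frac{\left(-4 + 85264 + 292 \cdot 298\right) - 167102}{104765} = \left(\left(-4 + 85264 + 87016\right) - 167102\right) \frac{1}{104765} = \left(172276 - 167102\right) \frac{1}{104765} = 5174 \cdot \frac{1}{104765} = \frac{5174}{104765}$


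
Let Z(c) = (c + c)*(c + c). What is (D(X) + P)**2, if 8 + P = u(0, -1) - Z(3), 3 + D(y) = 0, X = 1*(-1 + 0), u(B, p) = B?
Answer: 2209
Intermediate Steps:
Z(c) = 4*c**2 (Z(c) = (2*c)*(2*c) = 4*c**2)
X = -1 (X = 1*(-1) = -1)
D(y) = -3 (D(y) = -3 + 0 = -3)
P = -44 (P = -8 + (0 - 4*3**2) = -8 + (0 - 4*9) = -8 + (0 - 1*36) = -8 + (0 - 36) = -8 - 36 = -44)
(D(X) + P)**2 = (-3 - 44)**2 = (-47)**2 = 2209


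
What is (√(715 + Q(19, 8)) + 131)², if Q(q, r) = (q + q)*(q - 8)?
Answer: (131 + √1133)² ≈ 27113.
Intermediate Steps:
Q(q, r) = 2*q*(-8 + q) (Q(q, r) = (2*q)*(-8 + q) = 2*q*(-8 + q))
(√(715 + Q(19, 8)) + 131)² = (√(715 + 2*19*(-8 + 19)) + 131)² = (√(715 + 2*19*11) + 131)² = (√(715 + 418) + 131)² = (√1133 + 131)² = (131 + √1133)²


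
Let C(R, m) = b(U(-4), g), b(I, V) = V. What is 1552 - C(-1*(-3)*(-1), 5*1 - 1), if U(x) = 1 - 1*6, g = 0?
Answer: 1552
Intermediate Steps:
U(x) = -5 (U(x) = 1 - 6 = -5)
C(R, m) = 0
1552 - C(-1*(-3)*(-1), 5*1 - 1) = 1552 - 1*0 = 1552 + 0 = 1552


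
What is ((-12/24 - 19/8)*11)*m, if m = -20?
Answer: 1265/2 ≈ 632.50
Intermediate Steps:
((-12/24 - 19/8)*11)*m = ((-12/24 - 19/8)*11)*(-20) = ((-12*1/24 - 19*⅛)*11)*(-20) = ((-½ - 19/8)*11)*(-20) = -23/8*11*(-20) = -253/8*(-20) = 1265/2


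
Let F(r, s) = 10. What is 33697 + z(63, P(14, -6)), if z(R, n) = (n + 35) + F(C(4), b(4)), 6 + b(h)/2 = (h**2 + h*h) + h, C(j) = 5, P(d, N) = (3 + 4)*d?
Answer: 33840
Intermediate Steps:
P(d, N) = 7*d
b(h) = -12 + 2*h + 4*h**2 (b(h) = -12 + 2*((h**2 + h*h) + h) = -12 + 2*((h**2 + h**2) + h) = -12 + 2*(2*h**2 + h) = -12 + 2*(h + 2*h**2) = -12 + (2*h + 4*h**2) = -12 + 2*h + 4*h**2)
z(R, n) = 45 + n (z(R, n) = (n + 35) + 10 = (35 + n) + 10 = 45 + n)
33697 + z(63, P(14, -6)) = 33697 + (45 + 7*14) = 33697 + (45 + 98) = 33697 + 143 = 33840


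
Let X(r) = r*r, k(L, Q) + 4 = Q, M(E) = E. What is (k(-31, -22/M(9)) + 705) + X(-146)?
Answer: 198131/9 ≈ 22015.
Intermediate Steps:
k(L, Q) = -4 + Q
X(r) = r²
(k(-31, -22/M(9)) + 705) + X(-146) = ((-4 - 22/9) + 705) + (-146)² = ((-4 - 22*⅑) + 705) + 21316 = ((-4 - 22/9) + 705) + 21316 = (-58/9 + 705) + 21316 = 6287/9 + 21316 = 198131/9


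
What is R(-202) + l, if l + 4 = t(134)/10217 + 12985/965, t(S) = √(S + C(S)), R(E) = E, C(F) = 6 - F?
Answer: -37161/193 + √6/10217 ≈ -192.54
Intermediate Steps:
t(S) = √6 (t(S) = √(S + (6 - S)) = √6)
l = 1825/193 + √6/10217 (l = -4 + (√6/10217 + 12985/965) = -4 + (√6*(1/10217) + 12985*(1/965)) = -4 + (√6/10217 + 2597/193) = -4 + (2597/193 + √6/10217) = 1825/193 + √6/10217 ≈ 9.4562)
R(-202) + l = -202 + (1825/193 + √6/10217) = -37161/193 + √6/10217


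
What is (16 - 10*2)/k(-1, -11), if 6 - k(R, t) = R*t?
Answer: ⅘ ≈ 0.80000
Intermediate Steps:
k(R, t) = 6 - R*t
(16 - 10*2)/k(-1, -11) = (16 - 10*2)/(6 - 1*(-1)*(-11)) = (16 - 20)/(6 - 11) = -4/(-5) = -4*(-⅕) = ⅘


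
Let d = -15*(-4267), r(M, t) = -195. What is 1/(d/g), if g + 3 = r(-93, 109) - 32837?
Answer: -6607/12801 ≈ -0.51613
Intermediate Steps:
d = 64005
g = -33035 (g = -3 + (-195 - 32837) = -3 - 33032 = -33035)
1/(d/g) = 1/(64005/(-33035)) = 1/(64005*(-1/33035)) = 1/(-12801/6607) = -6607/12801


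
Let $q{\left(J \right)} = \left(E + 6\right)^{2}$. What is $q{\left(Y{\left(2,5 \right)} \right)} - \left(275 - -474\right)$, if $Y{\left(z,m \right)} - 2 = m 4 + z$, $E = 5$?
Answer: $-628$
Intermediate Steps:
$Y{\left(z,m \right)} = 2 + z + 4 m$ ($Y{\left(z,m \right)} = 2 + \left(m 4 + z\right) = 2 + \left(4 m + z\right) = 2 + \left(z + 4 m\right) = 2 + z + 4 m$)
$q{\left(J \right)} = 121$ ($q{\left(J \right)} = \left(5 + 6\right)^{2} = 11^{2} = 121$)
$q{\left(Y{\left(2,5 \right)} \right)} - \left(275 - -474\right) = 121 - \left(275 - -474\right) = 121 - \left(275 + 474\right) = 121 - 749 = -628$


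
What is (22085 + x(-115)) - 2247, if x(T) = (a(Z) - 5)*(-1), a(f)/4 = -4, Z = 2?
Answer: 19859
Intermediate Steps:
a(f) = -16 (a(f) = 4*(-4) = -16)
x(T) = 21 (x(T) = (-16 - 5)*(-1) = -21*(-1) = 21)
(22085 + x(-115)) - 2247 = (22085 + 21) - 2247 = 22106 - 2247 = 19859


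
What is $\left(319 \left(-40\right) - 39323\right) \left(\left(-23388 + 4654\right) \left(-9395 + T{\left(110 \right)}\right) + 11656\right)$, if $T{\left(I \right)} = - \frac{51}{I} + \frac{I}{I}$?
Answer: $- \frac{504185032413891}{55} \approx -9.167 \cdot 10^{12}$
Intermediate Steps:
$T{\left(I \right)} = 1 - \frac{51}{I}$ ($T{\left(I \right)} = - \frac{51}{I} + 1 = 1 - \frac{51}{I}$)
$\left(319 \left(-40\right) - 39323\right) \left(\left(-23388 + 4654\right) \left(-9395 + T{\left(110 \right)}\right) + 11656\right) = \left(319 \left(-40\right) - 39323\right) \left(\left(-23388 + 4654\right) \left(-9395 + \frac{-51 + 110}{110}\right) + 11656\right) = \left(-12760 - 39323\right) \left(- 18734 \left(-9395 + \frac{1}{110} \cdot 59\right) + 11656\right) = - 52083 \left(- 18734 \left(-9395 + \frac{59}{110}\right) + 11656\right) = - 52083 \left(\left(-18734\right) \left(- \frac{1033391}{110}\right) + 11656\right) = - 52083 \left(\frac{9679773497}{55} + 11656\right) = \left(-52083\right) \frac{9680414577}{55} = - \frac{504185032413891}{55}$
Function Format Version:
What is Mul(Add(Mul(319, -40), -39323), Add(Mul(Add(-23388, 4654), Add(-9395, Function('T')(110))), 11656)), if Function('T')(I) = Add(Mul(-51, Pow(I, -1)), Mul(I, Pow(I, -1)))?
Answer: Rational(-504185032413891, 55) ≈ -9.1670e+12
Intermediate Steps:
Function('T')(I) = Add(1, Mul(-51, Pow(I, -1))) (Function('T')(I) = Add(Mul(-51, Pow(I, -1)), 1) = Add(1, Mul(-51, Pow(I, -1))))
Mul(Add(Mul(319, -40), -39323), Add(Mul(Add(-23388, 4654), Add(-9395, Function('T')(110))), 11656)) = Mul(Add(Mul(319, -40), -39323), Add(Mul(Add(-23388, 4654), Add(-9395, Mul(Pow(110, -1), Add(-51, 110)))), 11656)) = Mul(Add(-12760, -39323), Add(Mul(-18734, Add(-9395, Mul(Rational(1, 110), 59))), 11656)) = Mul(-52083, Add(Mul(-18734, Add(-9395, Rational(59, 110))), 11656)) = Mul(-52083, Add(Mul(-18734, Rational(-1033391, 110)), 11656)) = Mul(-52083, Add(Rational(9679773497, 55), 11656)) = Mul(-52083, Rational(9680414577, 55)) = Rational(-504185032413891, 55)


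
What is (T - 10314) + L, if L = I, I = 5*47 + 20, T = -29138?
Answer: -39197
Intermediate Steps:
I = 255 (I = 235 + 20 = 255)
L = 255
(T - 10314) + L = (-29138 - 10314) + 255 = -39452 + 255 = -39197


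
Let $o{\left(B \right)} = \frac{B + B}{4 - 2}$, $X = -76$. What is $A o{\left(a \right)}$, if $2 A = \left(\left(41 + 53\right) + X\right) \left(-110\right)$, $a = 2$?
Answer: $-1980$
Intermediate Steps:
$o{\left(B \right)} = B$ ($o{\left(B \right)} = \frac{2 B}{2} = 2 B \frac{1}{2} = B$)
$A = -990$ ($A = \frac{\left(\left(41 + 53\right) - 76\right) \left(-110\right)}{2} = \frac{\left(94 - 76\right) \left(-110\right)}{2} = \frac{18 \left(-110\right)}{2} = \frac{1}{2} \left(-1980\right) = -990$)
$A o{\left(a \right)} = \left(-990\right) 2 = -1980$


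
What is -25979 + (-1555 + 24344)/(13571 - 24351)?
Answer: -280076409/10780 ≈ -25981.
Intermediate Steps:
-25979 + (-1555 + 24344)/(13571 - 24351) = -25979 + 22789/(-10780) = -25979 + 22789*(-1/10780) = -25979 - 22789/10780 = -280076409/10780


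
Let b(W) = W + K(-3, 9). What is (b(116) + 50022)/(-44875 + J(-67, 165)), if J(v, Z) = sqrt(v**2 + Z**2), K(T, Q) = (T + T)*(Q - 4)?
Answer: -2248596500/2013733911 - 50108*sqrt(31714)/2013733911 ≈ -1.1211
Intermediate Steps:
K(T, Q) = 2*T*(-4 + Q) (K(T, Q) = (2*T)*(-4 + Q) = 2*T*(-4 + Q))
J(v, Z) = sqrt(Z**2 + v**2)
b(W) = -30 + W (b(W) = W + 2*(-3)*(-4 + 9) = W + 2*(-3)*5 = W - 30 = -30 + W)
(b(116) + 50022)/(-44875 + J(-67, 165)) = ((-30 + 116) + 50022)/(-44875 + sqrt(165**2 + (-67)**2)) = (86 + 50022)/(-44875 + sqrt(27225 + 4489)) = 50108/(-44875 + sqrt(31714))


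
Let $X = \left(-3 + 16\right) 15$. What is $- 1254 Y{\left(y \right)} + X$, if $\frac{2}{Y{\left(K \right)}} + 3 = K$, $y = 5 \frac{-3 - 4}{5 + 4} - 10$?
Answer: $\frac{687}{2} \approx 343.5$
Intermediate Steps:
$y = - \frac{125}{9}$ ($y = 5 \left(- \frac{7}{9}\right) - 10 = - \frac{35}{9} - 10 = - \frac{125}{9} \approx -13.889$)
$Y{\left(K \right)} = \frac{2}{-3 + K}$
$X = 195$ ($X = 13 \cdot 15 = 195$)
$- 1254 Y{\left(y \right)} + X = - 1254 \frac{2}{-3 - \frac{125}{9}} + 195 = - 1254 \frac{2}{- \frac{152}{9}} + 195 = - 1254 \cdot 2 \left(- \frac{9}{152}\right) + 195 = \left(-1254\right) \left(- \frac{9}{76}\right) + 195 = \frac{297}{2} + 195 = \frac{687}{2}$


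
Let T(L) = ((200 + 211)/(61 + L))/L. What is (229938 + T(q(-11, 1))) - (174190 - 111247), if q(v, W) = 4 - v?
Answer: 63458237/380 ≈ 1.6700e+5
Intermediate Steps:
T(L) = 411/(L*(61 + L)) (T(L) = (411/(61 + L))/L = 411/(L*(61 + L)))
(229938 + T(q(-11, 1))) - (174190 - 111247) = (229938 + 411/((4 - 1*(-11))*(61 + (4 - 1*(-11))))) - (174190 - 111247) = (229938 + 411/((4 + 11)*(61 + (4 + 11)))) - 1*62943 = (229938 + 411/(15*(61 + 15))) - 62943 = (229938 + 411*(1/15)/76) - 62943 = (229938 + 411*(1/15)*(1/76)) - 62943 = (229938 + 137/380) - 62943 = 87376577/380 - 62943 = 63458237/380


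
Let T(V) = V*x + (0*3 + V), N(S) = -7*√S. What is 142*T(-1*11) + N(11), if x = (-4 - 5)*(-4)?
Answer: -57794 - 7*√11 ≈ -57817.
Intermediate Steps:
x = 36 (x = -9*(-4) = 36)
T(V) = 37*V (T(V) = V*36 + (0*3 + V) = 36*V + (0 + V) = 36*V + V = 37*V)
142*T(-1*11) + N(11) = 142*(37*(-1*11)) - 7*√11 = 142*(37*(-11)) - 7*√11 = 142*(-407) - 7*√11 = -57794 - 7*√11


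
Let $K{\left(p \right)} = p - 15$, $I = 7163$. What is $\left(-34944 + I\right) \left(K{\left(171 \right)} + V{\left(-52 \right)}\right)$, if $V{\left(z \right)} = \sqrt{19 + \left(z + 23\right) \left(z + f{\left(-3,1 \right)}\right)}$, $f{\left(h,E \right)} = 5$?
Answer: $-4333836 - 27781 \sqrt{1382} \approx -5.3666 \cdot 10^{6}$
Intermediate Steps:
$K{\left(p \right)} = -15 + p$ ($K{\left(p \right)} = p - 15 = -15 + p$)
$V{\left(z \right)} = \sqrt{19 + \left(5 + z\right) \left(23 + z\right)}$ ($V{\left(z \right)} = \sqrt{19 + \left(z + 23\right) \left(z + 5\right)} = \sqrt{19 + \left(23 + z\right) \left(5 + z\right)} = \sqrt{19 + \left(5 + z\right) \left(23 + z\right)}$)
$\left(-34944 + I\right) \left(K{\left(171 \right)} + V{\left(-52 \right)}\right) = \left(-34944 + 7163\right) \left(\left(-15 + 171\right) + \sqrt{134 + \left(-52\right)^{2} + 28 \left(-52\right)}\right) = - 27781 \left(156 + \sqrt{134 + 2704 - 1456}\right) = - 27781 \left(156 + \sqrt{1382}\right) = -4333836 - 27781 \sqrt{1382}$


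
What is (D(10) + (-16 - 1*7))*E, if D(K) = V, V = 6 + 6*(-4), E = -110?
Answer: 4510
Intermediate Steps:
V = -18 (V = 6 - 24 = -18)
D(K) = -18
(D(10) + (-16 - 1*7))*E = (-18 + (-16 - 1*7))*(-110) = (-18 + (-16 - 7))*(-110) = (-18 - 23)*(-110) = -41*(-110) = 4510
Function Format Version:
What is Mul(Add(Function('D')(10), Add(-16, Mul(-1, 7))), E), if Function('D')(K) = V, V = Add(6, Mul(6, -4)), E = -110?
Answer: 4510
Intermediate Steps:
V = -18 (V = Add(6, -24) = -18)
Function('D')(K) = -18
Mul(Add(Function('D')(10), Add(-16, Mul(-1, 7))), E) = Mul(Add(-18, Add(-16, Mul(-1, 7))), -110) = Mul(Add(-18, Add(-16, -7)), -110) = Mul(Add(-18, -23), -110) = Mul(-41, -110) = 4510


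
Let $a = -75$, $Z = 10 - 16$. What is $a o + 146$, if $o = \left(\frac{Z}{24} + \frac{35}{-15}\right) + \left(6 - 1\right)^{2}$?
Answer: $- \frac{6141}{4} \approx -1535.3$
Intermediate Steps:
$Z = -6$
$o = \frac{269}{12}$ ($o = \left(- \frac{6}{24} + \frac{35}{-15}\right) + \left(6 - 1\right)^{2} = \left(\left(-6\right) \frac{1}{24} + 35 \left(- \frac{1}{15}\right)\right) + 5^{2} = \left(- \frac{1}{4} - \frac{7}{3}\right) + 25 = - \frac{31}{12} + 25 = \frac{269}{12} \approx 22.417$)
$a o + 146 = \left(-75\right) \frac{269}{12} + 146 = - \frac{6725}{4} + 146 = - \frac{6141}{4}$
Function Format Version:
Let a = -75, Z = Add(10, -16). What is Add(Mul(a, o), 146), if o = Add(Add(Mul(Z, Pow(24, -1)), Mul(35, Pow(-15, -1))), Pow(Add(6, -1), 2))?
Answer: Rational(-6141, 4) ≈ -1535.3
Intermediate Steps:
Z = -6
o = Rational(269, 12) (o = Add(Add(Mul(-6, Pow(24, -1)), Mul(35, Pow(-15, -1))), Pow(Add(6, -1), 2)) = Add(Add(Mul(-6, Rational(1, 24)), Mul(35, Rational(-1, 15))), Pow(5, 2)) = Add(Add(Rational(-1, 4), Rational(-7, 3)), 25) = Add(Rational(-31, 12), 25) = Rational(269, 12) ≈ 22.417)
Add(Mul(a, o), 146) = Add(Mul(-75, Rational(269, 12)), 146) = Add(Rational(-6725, 4), 146) = Rational(-6141, 4)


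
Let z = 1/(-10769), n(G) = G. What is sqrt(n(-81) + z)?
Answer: I*sqrt(77633810)/979 ≈ 9.0*I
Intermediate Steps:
z = -1/10769 ≈ -9.2859e-5
sqrt(n(-81) + z) = sqrt(-81 - 1/10769) = sqrt(-872290/10769) = I*sqrt(77633810)/979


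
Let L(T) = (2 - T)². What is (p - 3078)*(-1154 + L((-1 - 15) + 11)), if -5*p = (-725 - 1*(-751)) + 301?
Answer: 3473457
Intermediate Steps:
p = -327/5 (p = -((-725 - 1*(-751)) + 301)/5 = -((-725 + 751) + 301)/5 = -(26 + 301)/5 = -⅕*327 = -327/5 ≈ -65.400)
(p - 3078)*(-1154 + L((-1 - 15) + 11)) = (-327/5 - 3078)*(-1154 + (-2 + ((-1 - 15) + 11))²) = -15717*(-1154 + (-2 + (-16 + 11))²)/5 = -15717*(-1154 + (-2 - 5)²)/5 = -15717*(-1154 + (-7)²)/5 = -15717*(-1154 + 49)/5 = -15717/5*(-1105) = 3473457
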